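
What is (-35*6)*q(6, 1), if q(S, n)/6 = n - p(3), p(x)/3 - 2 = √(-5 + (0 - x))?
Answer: 6300 + 7560*I*√2 ≈ 6300.0 + 10691.0*I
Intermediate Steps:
p(x) = 6 + 3*√(-5 - x) (p(x) = 6 + 3*√(-5 + (0 - x)) = 6 + 3*√(-5 - x))
q(S, n) = -36 + 6*n - 36*I*√2 (q(S, n) = 6*(n - (6 + 3*√(-5 - 1*3))) = 6*(n - (6 + 3*√(-5 - 3))) = 6*(n - (6 + 3*√(-8))) = 6*(n - (6 + 3*(2*I*√2))) = 6*(n - (6 + 6*I*√2)) = 6*(n + (-6 - 6*I*√2)) = 6*(-6 + n - 6*I*√2) = -36 + 6*n - 36*I*√2)
(-35*6)*q(6, 1) = (-35*6)*(-36 + 6*1 - 36*I*√2) = -210*(-36 + 6 - 36*I*√2) = -210*(-30 - 36*I*√2) = 6300 + 7560*I*√2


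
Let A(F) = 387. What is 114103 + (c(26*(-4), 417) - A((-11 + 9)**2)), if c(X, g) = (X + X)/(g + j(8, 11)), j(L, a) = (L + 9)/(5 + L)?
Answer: 309192452/2719 ≈ 1.1372e+5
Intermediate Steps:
j(L, a) = (9 + L)/(5 + L)
c(X, g) = 2*X/(17/13 + g) (c(X, g) = (X + X)/(g + (9 + 8)/(5 + 8)) = (2*X)/(g + 17/13) = (2*X)/(17/13 + g) = 2*X/(17/13 + g))
114103 + (c(26*(-4), 417) - A((-11 + 9)**2)) = 114103 + (26*(26*(-4))/(17 + 13*417) - 1*387) = 114103 + (26*(-104)/(17 + 5421) - 387) = 114103 + (26*(-104)/5438 - 387) = 114103 + (26*(-104)*(1/5438) - 387) = 114103 + (-1352/2719 - 387) = 114103 - 1053605/2719 = 309192452/2719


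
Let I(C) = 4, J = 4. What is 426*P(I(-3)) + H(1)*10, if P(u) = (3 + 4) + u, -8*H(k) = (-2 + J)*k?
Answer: 9367/2 ≈ 4683.5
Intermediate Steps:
H(k) = -k/4 (H(k) = -(-2 + 4)*k/8 = -k/4)
P(u) = 7 + u
426*P(I(-3)) + H(1)*10 = 426*(7 + 4) - ¼*1*10 = 426*11 - ¼*10 = 4686 - 5/2 = 9367/2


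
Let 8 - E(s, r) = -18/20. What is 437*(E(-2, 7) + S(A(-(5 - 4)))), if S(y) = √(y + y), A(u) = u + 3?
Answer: 47633/10 ≈ 4763.3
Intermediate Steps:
E(s, r) = 89/10 (E(s, r) = 8 - (-18)/20 = 8 - 1*(-9/10) = 8 + 9/10 = 89/10)
A(u) = 3 + u
S(y) = √2*√y (S(y) = √(2*y) = √2*√y)
437*(E(-2, 7) + S(A(-(5 - 4)))) = 437*(89/10 + √2*√(3 - (5 - 4))) = 437*(89/10 + √2*√(3 - 1*1)) = 437*(89/10 + √2*√(3 - 1)) = 437*(89/10 + √2*√2) = 437*(89/10 + 2) = 437*(109/10) = 47633/10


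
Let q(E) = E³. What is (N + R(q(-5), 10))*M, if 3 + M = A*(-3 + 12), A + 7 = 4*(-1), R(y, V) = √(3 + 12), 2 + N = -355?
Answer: 36414 - 102*√15 ≈ 36019.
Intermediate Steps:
N = -357 (N = -2 - 355 = -357)
R(y, V) = √15
A = -11 (A = -7 + 4*(-1) = -7 - 4 = -11)
M = -102 (M = -3 - 11*(-3 + 12) = -3 - 11*9 = -3 - 99 = -102)
(N + R(q(-5), 10))*M = (-357 + √15)*(-102) = 36414 - 102*√15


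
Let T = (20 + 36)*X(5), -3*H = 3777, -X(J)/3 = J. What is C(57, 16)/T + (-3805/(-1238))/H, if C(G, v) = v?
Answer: -3516809/163657410 ≈ -0.021489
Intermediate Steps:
X(J) = -3*J
H = -1259 (H = -⅓*3777 = -1259)
T = -840 (T = (20 + 36)*(-3*5) = 56*(-15) = -840)
C(57, 16)/T + (-3805/(-1238))/H = 16/(-840) - 3805/(-1238)/(-1259) = 16*(-1/840) - 3805*(-1/1238)*(-1/1259) = -2/105 + (3805/1238)*(-1/1259) = -2/105 - 3805/1558642 = -3516809/163657410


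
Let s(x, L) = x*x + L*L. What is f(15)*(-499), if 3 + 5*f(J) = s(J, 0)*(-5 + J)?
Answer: -1121253/5 ≈ -2.2425e+5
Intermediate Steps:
s(x, L) = L² + x² (s(x, L) = x² + L² = L² + x²)
f(J) = -⅗ + J²*(-5 + J)/5 (f(J) = -⅗ + ((0² + J²)*(-5 + J))/5 = -⅗ + ((0 + J²)*(-5 + J))/5 = -⅗ + (J²*(-5 + J))/5 = -⅗ + J²*(-5 + J)/5)
f(15)*(-499) = (-⅗ - 1*15² + (⅕)*15³)*(-499) = (-⅗ - 1*225 + (⅕)*3375)*(-499) = (-⅗ - 225 + 675)*(-499) = (2247/5)*(-499) = -1121253/5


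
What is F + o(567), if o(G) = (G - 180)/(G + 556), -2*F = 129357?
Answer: -145267137/2246 ≈ -64678.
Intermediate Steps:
F = -129357/2 (F = -1/2*129357 = -129357/2 ≈ -64679.)
o(G) = (-180 + G)/(556 + G)
F + o(567) = -129357/2 + (-180 + 567)/(556 + 567) = -129357/2 + 387/1123 = -145267137/2246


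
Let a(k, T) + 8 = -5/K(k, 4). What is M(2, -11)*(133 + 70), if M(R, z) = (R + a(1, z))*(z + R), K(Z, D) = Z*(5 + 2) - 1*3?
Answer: 52983/4 ≈ 13246.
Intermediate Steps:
K(Z, D) = -3 + 7*Z (K(Z, D) = Z*7 - 3 = 7*Z - 3 = -3 + 7*Z)
a(k, T) = -8 - 5/(-3 + 7*k)
M(R, z) = (-37/4 + R)*(R + z) (M(R, z) = (R + (19 - 56*1)/(-3 + 7*1))*(z + R) = (R + (19 - 56)/(-3 + 7))*(R + z) = (R - 37/4)*(R + z) = (-37/4 + R)*(R + z))
M(2, -11)*(133 + 70) = (2² - 37/4*2 - 37/4*(-11) + 2*(-11))*(133 + 70) = (4 - 37/2 + 407/4 - 22)*203 = (261/4)*203 = 52983/4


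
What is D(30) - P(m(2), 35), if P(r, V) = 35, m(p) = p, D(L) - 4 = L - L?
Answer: -31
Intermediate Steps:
D(L) = 4 (D(L) = 4 + (L - L) = 4 + 0 = 4)
D(30) - P(m(2), 35) = 4 - 1*35 = 4 - 35 = -31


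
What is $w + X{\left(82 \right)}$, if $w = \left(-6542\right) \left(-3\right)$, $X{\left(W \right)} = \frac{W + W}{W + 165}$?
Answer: $\frac{4847786}{247} \approx 19627.0$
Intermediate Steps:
$X{\left(W \right)} = \frac{2 W}{165 + W}$
$w = 19626$
$w + X{\left(82 \right)} = 19626 + 2 \cdot 82 \frac{1}{165 + 82} = 19626 + 2 \cdot 82 \cdot \frac{1}{247} = 19626 + \frac{164}{247} = \frac{4847786}{247}$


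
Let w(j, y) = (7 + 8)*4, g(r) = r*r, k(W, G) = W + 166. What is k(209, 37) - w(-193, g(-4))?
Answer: 315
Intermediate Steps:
k(W, G) = 166 + W
g(r) = r**2
w(j, y) = 60 (w(j, y) = 15*4 = 60)
k(209, 37) - w(-193, g(-4)) = (166 + 209) - 1*60 = 375 - 60 = 315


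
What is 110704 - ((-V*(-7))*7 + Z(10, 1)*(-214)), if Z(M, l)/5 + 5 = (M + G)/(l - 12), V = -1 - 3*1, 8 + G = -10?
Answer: 1169610/11 ≈ 1.0633e+5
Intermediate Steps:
G = -18 (G = -8 - 10 = -18)
V = -4 (V = -1 - 3 = -4)
Z(M, l) = -25 + 5*(-18 + M)/(-12 + l) (Z(M, l) = -25 + 5*((M - 18)/(l - 12)) = -25 + 5*((-18 + M)/(-12 + l)) = -25 + 5*(-18 + M)/(-12 + l))
110704 - ((-V*(-7))*7 + Z(10, 1)*(-214)) = 110704 - ((-1*(-4)*(-7))*7 + (5*(42 + 10 - 5*1)/(-12 + 1))*(-214)) = 110704 - ((4*(-7))*7 + (5*(42 + 10 - 5)/(-11))*(-214)) = 110704 - (-28*7 + (5*(-1/11)*47)*(-214)) = 110704 - (-196 - 235/11*(-214)) = 110704 - (-196 + 50290/11) = 110704 - 1*48134/11 = 110704 - 48134/11 = 1169610/11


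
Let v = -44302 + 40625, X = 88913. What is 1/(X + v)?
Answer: 1/85236 ≈ 1.1732e-5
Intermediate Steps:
v = -3677
1/(X + v) = 1/(88913 - 3677) = 1/85236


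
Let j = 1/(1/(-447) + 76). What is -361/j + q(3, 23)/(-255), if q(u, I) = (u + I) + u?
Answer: -347468152/12665 ≈ -27435.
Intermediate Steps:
j = 447/33971 (j = 1/(-1/447 + 76) = 1/(33971/447) = 447/33971 ≈ 0.013158)
q(u, I) = I + 2*u (q(u, I) = (I + u) + u = I + 2*u)
-361/j + q(3, 23)/(-255) = -361/447/33971 + (23 + 2*3)/(-255) = -361*33971/447 + (23 + 6)*(-1/255) = -12263531/447 + 29*(-1/255) = -12263531/447 - 29/255 = -347468152/12665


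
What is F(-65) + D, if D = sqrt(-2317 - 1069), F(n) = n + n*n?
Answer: 4160 + I*sqrt(3386) ≈ 4160.0 + 58.189*I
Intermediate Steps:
F(n) = n + n**2
D = I*sqrt(3386) (D = sqrt(-3386) = I*sqrt(3386) ≈ 58.189*I)
F(-65) + D = -65*(1 - 65) + I*sqrt(3386) = -65*(-64) + I*sqrt(3386) = 4160 + I*sqrt(3386)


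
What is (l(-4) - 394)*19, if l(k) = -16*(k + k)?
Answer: -5054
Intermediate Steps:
l(k) = -32*k
(l(-4) - 394)*19 = (-32*(-4) - 394)*19 = (128 - 394)*19 = -266*19 = -5054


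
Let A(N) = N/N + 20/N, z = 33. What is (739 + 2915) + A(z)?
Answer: 120635/33 ≈ 3655.6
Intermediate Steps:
A(N) = 1 + 20/N
(739 + 2915) + A(z) = (739 + 2915) + (20 + 33)/33 = 3654 + (1/33)*53 = 3654 + 53/33 = 120635/33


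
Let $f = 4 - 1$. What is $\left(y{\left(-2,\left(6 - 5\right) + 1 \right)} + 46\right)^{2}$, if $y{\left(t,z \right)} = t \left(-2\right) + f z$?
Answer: $3136$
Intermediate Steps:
$f = 3$ ($f = 4 - 1 = 3$)
$y{\left(t,z \right)} = - 2 t + 3 z$ ($y{\left(t,z \right)} = t \left(-2\right) + 3 z = - 2 t + 3 z$)
$\left(y{\left(-2,\left(6 - 5\right) + 1 \right)} + 46\right)^{2} = \left(\left(\left(-2\right) \left(-2\right) + 3 \left(\left(6 - 5\right) + 1\right)\right) + 46\right)^{2} = \left(\left(4 + 3 \left(1 + 1\right)\right) + 46\right)^{2} = \left(\left(4 + 3 \cdot 2\right) + 46\right)^{2} = \left(\left(4 + 6\right) + 46\right)^{2} = \left(10 + 46\right)^{2} = 56^{2} = 3136$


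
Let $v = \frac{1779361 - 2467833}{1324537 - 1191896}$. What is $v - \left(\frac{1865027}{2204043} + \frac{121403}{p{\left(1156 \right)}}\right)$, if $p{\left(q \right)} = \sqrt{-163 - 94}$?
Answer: $- \frac{1764800938603}{292346467563} + \frac{121403 i \sqrt{257}}{257} \approx -6.0367 + 7572.9 i$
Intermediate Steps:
$p{\left(q \right)} = i \sqrt{257}$ ($p{\left(q \right)} = \sqrt{-257} = i \sqrt{257}$)
$v = - \frac{688472}{132641} \approx -5.1905$
$v - \left(\frac{1865027}{2204043} + \frac{121403}{p{\left(1156 \right)}}\right) = - \frac{688472}{132641} - \left(\frac{1865027}{2204043} + 121403 \left(- \frac{i \sqrt{257}}{257}\right)\right) = - \frac{688472}{132641} - \left(\frac{1865027}{2204043} - \frac{121403 i \sqrt{257}}{257}\right) = - \frac{1764800938603}{292346467563} + \frac{121403 i \sqrt{257}}{257}$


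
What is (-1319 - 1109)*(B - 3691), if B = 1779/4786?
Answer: 21443303258/2393 ≈ 8.9608e+6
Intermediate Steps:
B = 1779/4786 (B = 1779*(1/4786) = 1779/4786 ≈ 0.37171)
(-1319 - 1109)*(B - 3691) = (-1319 - 1109)*(1779/4786 - 3691) = -2428*(-17663347/4786) = 21443303258/2393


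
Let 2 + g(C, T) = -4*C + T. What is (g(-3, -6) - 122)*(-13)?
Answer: 1534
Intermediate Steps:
g(C, T) = -2 + T - 4*C (g(C, T) = -2 + (-4*C + T) = -2 + (T - 4*C) = -2 + T - 4*C)
(g(-3, -6) - 122)*(-13) = ((-2 - 6 - 4*(-3)) - 122)*(-13) = ((-2 - 6 + 12) - 122)*(-13) = (4 - 122)*(-13) = -118*(-13) = 1534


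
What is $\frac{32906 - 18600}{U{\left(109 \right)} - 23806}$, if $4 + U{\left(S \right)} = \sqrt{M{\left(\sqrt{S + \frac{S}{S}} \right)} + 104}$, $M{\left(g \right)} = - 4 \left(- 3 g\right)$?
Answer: $- \frac{14306}{23810 - \sqrt{104 + 12 \sqrt{110}}} \approx -0.60122$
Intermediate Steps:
$M{\left(g \right)} = 12 g$
$U{\left(S \right)} = -4 + \sqrt{104 + 12 \sqrt{1 + S}}$ ($U{\left(S \right)} = -4 + \sqrt{12 \sqrt{S + \frac{S}{S}} + 104} = -4 + \sqrt{12 \sqrt{S + 1} + 104} = -4 + \sqrt{12 \sqrt{1 + S} + 104} = -4 + \sqrt{104 + 12 \sqrt{1 + S}}$)
$\frac{32906 - 18600}{U{\left(109 \right)} - 23806} = \frac{32906 - 18600}{\left(-4 + 2 \sqrt{26 + 3 \sqrt{1 + 109}}\right) - 23806} = \frac{14306}{\left(-4 + 2 \sqrt{26 + 3 \sqrt{110}}\right) - 23806} = \frac{14306}{-23810 + 2 \sqrt{26 + 3 \sqrt{110}}}$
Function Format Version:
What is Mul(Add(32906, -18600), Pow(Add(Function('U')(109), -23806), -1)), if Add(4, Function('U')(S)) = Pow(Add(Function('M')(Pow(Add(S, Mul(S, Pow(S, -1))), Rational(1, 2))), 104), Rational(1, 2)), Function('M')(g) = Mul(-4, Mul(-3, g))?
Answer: Mul(-14306, Pow(Add(23810, Mul(-1, Pow(Add(104, Mul(12, Pow(110, Rational(1, 2)))), Rational(1, 2)))), -1)) ≈ -0.60122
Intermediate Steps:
Function('M')(g) = Mul(12, g)
Function('U')(S) = Add(-4, Pow(Add(104, Mul(12, Pow(Add(1, S), Rational(1, 2)))), Rational(1, 2))) (Function('U')(S) = Add(-4, Pow(Add(Mul(12, Pow(Add(S, Mul(S, Pow(S, -1))), Rational(1, 2))), 104), Rational(1, 2))) = Add(-4, Pow(Add(Mul(12, Pow(Add(S, 1), Rational(1, 2))), 104), Rational(1, 2))) = Add(-4, Pow(Add(Mul(12, Pow(Add(1, S), Rational(1, 2))), 104), Rational(1, 2))) = Add(-4, Pow(Add(104, Mul(12, Pow(Add(1, S), Rational(1, 2)))), Rational(1, 2))))
Mul(Add(32906, -18600), Pow(Add(Function('U')(109), -23806), -1)) = Mul(Add(32906, -18600), Pow(Add(Add(-4, Mul(2, Pow(Add(26, Mul(3, Pow(Add(1, 109), Rational(1, 2)))), Rational(1, 2)))), -23806), -1)) = Mul(14306, Pow(Add(Add(-4, Mul(2, Pow(Add(26, Mul(3, Pow(110, Rational(1, 2)))), Rational(1, 2)))), -23806), -1)) = Mul(14306, Pow(Add(-23810, Mul(2, Pow(Add(26, Mul(3, Pow(110, Rational(1, 2)))), Rational(1, 2)))), -1))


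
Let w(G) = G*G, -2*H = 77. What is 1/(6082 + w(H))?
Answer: 4/30257 ≈ 0.00013220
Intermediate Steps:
H = -77/2 (H = -½*77 = -77/2 ≈ -38.500)
w(G) = G²
1/(6082 + w(H)) = 1/(6082 + (-77/2)²) = 1/(6082 + 5929/4) = 1/(30257/4) = 4/30257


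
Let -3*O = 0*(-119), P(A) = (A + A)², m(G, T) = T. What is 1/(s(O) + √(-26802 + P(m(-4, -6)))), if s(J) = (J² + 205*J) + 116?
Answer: 58/20057 - 3*I*√2962/40114 ≈ 0.0028918 - 0.0040702*I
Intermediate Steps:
P(A) = 4*A² (P(A) = (2*A)² = 4*A²)
O = 0 (O = -0*(-119) = -⅓*0 = 0)
s(J) = 116 + J² + 205*J
1/(s(O) + √(-26802 + P(m(-4, -6)))) = 1/((116 + 0² + 205*0) + √(-26802 + 4*(-6)²)) = 1/((116 + 0 + 0) + √(-26802 + 4*36)) = 1/(116 + √(-26802 + 144)) = 1/(116 + √(-26658)) = 1/(116 + 3*I*√2962)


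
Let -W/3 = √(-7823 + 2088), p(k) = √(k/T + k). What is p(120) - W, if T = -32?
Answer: √465/2 + 3*I*√5735 ≈ 10.782 + 227.19*I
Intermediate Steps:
p(k) = √62*√k/8 (p(k) = √(k/(-32) + k) = √(k*(-1/32) + k) = √(-k/32 + k) = √(31*k/32) = √62*√k/8)
W = -3*I*√5735 (W = -3*√(-7823 + 2088) = -3*I*√5735 ≈ -227.19*I)
p(120) - W = √62*√120/8 - (-3)*I*√5735 = √62*(2*√30)/8 + 3*I*√5735 = √465/2 + 3*I*√5735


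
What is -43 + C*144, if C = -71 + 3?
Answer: -9835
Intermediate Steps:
C = -68
-43 + C*144 = -43 - 68*144 = -43 - 9792 = -9835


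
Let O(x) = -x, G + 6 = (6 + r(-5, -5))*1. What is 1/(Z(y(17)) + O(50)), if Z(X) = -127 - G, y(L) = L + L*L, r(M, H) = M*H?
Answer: -1/202 ≈ -0.0049505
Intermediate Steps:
r(M, H) = H*M
y(L) = L + L²
G = 25 (G = -6 + (6 - 5*(-5))*1 = -6 + (6 + 25)*1 = -6 + 31*1 = -6 + 31 = 25)
Z(X) = -152 (Z(X) = -127 - 1*25 = -127 - 25 = -152)
1/(Z(y(17)) + O(50)) = 1/(-152 - 1*50) = 1/(-152 - 50) = 1/(-202) = -1/202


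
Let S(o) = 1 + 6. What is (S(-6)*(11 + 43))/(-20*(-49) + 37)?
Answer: 42/113 ≈ 0.37168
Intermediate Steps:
S(o) = 7
(S(-6)*(11 + 43))/(-20*(-49) + 37) = (7*(11 + 43))/(-20*(-49) + 37) = (7*54)/(980 + 37) = 378/1017 = 378*(1/1017) = 42/113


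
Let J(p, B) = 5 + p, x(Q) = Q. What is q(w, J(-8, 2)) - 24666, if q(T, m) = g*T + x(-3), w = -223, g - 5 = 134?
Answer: -55666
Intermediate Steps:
g = 139 (g = 5 + 134 = 139)
q(T, m) = -3 + 139*T (q(T, m) = 139*T - 3 = -3 + 139*T)
q(w, J(-8, 2)) - 24666 = (-3 + 139*(-223)) - 24666 = (-3 - 30997) - 24666 = -31000 - 24666 = -55666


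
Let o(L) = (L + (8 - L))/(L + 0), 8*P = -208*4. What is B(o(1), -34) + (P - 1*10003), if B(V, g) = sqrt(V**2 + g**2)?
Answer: -10107 + 2*sqrt(305) ≈ -10072.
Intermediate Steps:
P = -104 (P = (-208*4)/8 = (1/8)*(-832) = -104)
o(L) = 8/L
B(o(1), -34) + (P - 1*10003) = sqrt((8/1)**2 + (-34)**2) + (-104 - 1*10003) = sqrt((8*1)**2 + 1156) + (-104 - 10003) = sqrt(8**2 + 1156) - 10107 = sqrt(64 + 1156) - 10107 = sqrt(1220) - 10107 = 2*sqrt(305) - 10107 = -10107 + 2*sqrt(305)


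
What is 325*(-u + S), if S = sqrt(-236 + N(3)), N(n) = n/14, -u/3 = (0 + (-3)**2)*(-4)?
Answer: -35100 + 325*I*sqrt(46214)/14 ≈ -35100.0 + 4990.5*I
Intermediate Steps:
u = 108 (u = -3*(0 + (-3)**2)*(-4) = -3*(0 + 9)*(-4) = -27*(-4) = -3*(-36) = 108)
N(n) = n/14 (N(n) = n*(1/14) = n/14)
S = I*sqrt(46214)/14 (S = sqrt(-236 + (1/14)*3) = sqrt(-236 + 3/14) = sqrt(-3301/14) = I*sqrt(46214)/14 ≈ 15.355*I)
325*(-u + S) = 325*(-1*108 + I*sqrt(46214)/14) = 325*(-108 + I*sqrt(46214)/14) = -35100 + 325*I*sqrt(46214)/14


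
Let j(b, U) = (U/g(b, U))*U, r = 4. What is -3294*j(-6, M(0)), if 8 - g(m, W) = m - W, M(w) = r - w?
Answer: -2928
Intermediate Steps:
M(w) = 4 - w
g(m, W) = 8 + W - m (g(m, W) = 8 - (m - W) = 8 + (W - m) = 8 + W - m)
j(b, U) = U**2/(8 + U - b) (j(b, U) = (U/(8 + U - b))*U = U**2/(8 + U - b))
-3294*j(-6, M(0)) = -3294*(4 - 1*0)**2/(8 + (4 - 1*0) - 1*(-6)) = -3294*(4 + 0)**2/(8 + (4 + 0) + 6) = -3294*4**2/(8 + 4 + 6) = -52704/18 = -3294*8/9 = -2928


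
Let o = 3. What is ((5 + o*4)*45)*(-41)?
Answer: -31365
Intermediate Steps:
((5 + o*4)*45)*(-41) = ((5 + 3*4)*45)*(-41) = ((5 + 12)*45)*(-41) = (17*45)*(-41) = 765*(-41) = -31365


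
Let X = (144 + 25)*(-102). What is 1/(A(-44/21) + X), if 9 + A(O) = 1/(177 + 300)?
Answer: -477/8226818 ≈ -5.7981e-5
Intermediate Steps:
A(O) = -4292/477 (A(O) = -9 + 1/(177 + 300) = -9 + 1/477 = -4292/477)
X = -17238 (X = 169*(-102) = -17238)
1/(A(-44/21) + X) = 1/(-4292/477 - 17238) = 1/(-8226818/477) = -477/8226818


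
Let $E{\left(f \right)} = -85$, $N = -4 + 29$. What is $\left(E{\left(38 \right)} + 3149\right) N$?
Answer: $76600$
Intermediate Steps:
$N = 25$
$\left(E{\left(38 \right)} + 3149\right) N = \left(-85 + 3149\right) 25 = 3064 \cdot 25 = 76600$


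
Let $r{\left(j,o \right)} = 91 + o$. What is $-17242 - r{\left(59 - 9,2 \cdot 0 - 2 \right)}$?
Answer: $-17331$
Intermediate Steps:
$-17242 - r{\left(59 - 9,2 \cdot 0 - 2 \right)} = -17242 - \left(91 + \left(2 \cdot 0 - 2\right)\right) = -17242 - \left(91 + \left(0 - 2\right)\right) = -17242 - \left(91 - 2\right) = -17242 - 89 = -17331$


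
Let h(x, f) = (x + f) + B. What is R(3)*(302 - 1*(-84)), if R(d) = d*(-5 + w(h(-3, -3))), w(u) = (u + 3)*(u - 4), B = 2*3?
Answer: -19686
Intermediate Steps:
B = 6
h(x, f) = 6 + f + x (h(x, f) = (x + f) + 6 = (f + x) + 6 = 6 + f + x)
w(u) = (-4 + u)*(3 + u) (w(u) = (3 + u)*(-4 + u) = (-4 + u)*(3 + u))
R(d) = -17*d (R(d) = d*(-5 + (-12 + (6 - 3 - 3)² - (6 - 3 - 3))) = d*(-5 + (-12 + 0² - 1*0)) = d*(-5 + (-12 + 0 + 0)) = d*(-5 - 12) = d*(-17) = -17*d)
R(3)*(302 - 1*(-84)) = (-17*3)*(302 - 1*(-84)) = -51*(302 + 84) = -51*386 = -19686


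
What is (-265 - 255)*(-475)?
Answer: 247000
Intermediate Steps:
(-265 - 255)*(-475) = -520*(-475) = 247000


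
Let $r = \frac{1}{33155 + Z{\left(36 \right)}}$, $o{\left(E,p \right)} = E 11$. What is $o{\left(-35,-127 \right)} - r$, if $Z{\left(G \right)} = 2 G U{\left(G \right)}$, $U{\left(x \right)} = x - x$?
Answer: $- \frac{12764676}{33155} \approx -385.0$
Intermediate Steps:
$U{\left(x \right)} = 0$
$Z{\left(G \right)} = 0$ ($Z{\left(G \right)} = 2 G 0 = 0$)
$o{\left(E,p \right)} = 11 E$
$r = \frac{1}{33155}$ ($r = \frac{1}{33155 + 0} = \frac{1}{33155} \approx 3.0161 \cdot 10^{-5}$)
$o{\left(-35,-127 \right)} - r = 11 \left(-35\right) - \frac{1}{33155} = -385 - \frac{1}{33155} = - \frac{12764676}{33155}$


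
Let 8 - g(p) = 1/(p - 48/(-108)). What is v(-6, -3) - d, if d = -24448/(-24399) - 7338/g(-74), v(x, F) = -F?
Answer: 118783002089/129436695 ≈ 917.69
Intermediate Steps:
g(p) = 8 - 1/(4/9 + p) (g(p) = 8 - 1/(p - 48/(-108)) = 8 - 1/(p - 48*(-1/108)) = 8 - 1/(p + 4/9) = 8 - 1/(4/9 + p))
d = -118394692004/129436695 (d = -24448/(-24399) - 7338*(4 + 9*(-74))/(23 + 72*(-74)) = -24448*(-1/24399) - 7338*(4 - 666)/(23 - 5328) = 24448/24399 - 7338/(-5305/(-662)) = 24448/24399 - 7338/((-1/662*(-5305))) = 24448/24399 - 7338/5305/662 = 24448/24399 - 7338*662/5305 = 24448/24399 - 4857756/5305 = -118394692004/129436695 ≈ -914.69)
v(-6, -3) - d = -1*(-3) - 1*(-118394692004/129436695) = 3 + 118394692004/129436695 = 118783002089/129436695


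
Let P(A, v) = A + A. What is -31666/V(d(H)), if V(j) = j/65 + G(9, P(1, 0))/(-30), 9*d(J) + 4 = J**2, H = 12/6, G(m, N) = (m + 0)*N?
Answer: 158330/3 ≈ 52777.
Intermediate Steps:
P(A, v) = 2*A
G(m, N) = N*m (G(m, N) = m*N = N*m)
H = 2 (H = 12*(1/6) = 2)
d(J) = -4/9 + J**2/9
V(j) = -3/5 + j/65 (V(j) = j/65 + ((2*1)*9)/(-30) = j*(1/65) + (2*9)*(-1/30) = j/65 + 18*(-1/30) = j/65 - 3/5 = -3/5 + j/65)
-31666/V(d(H)) = -31666/(-3/5 + (-4/9 + (1/9)*2**2)/65) = -31666/(-3/5 + (-4/9 + (1/9)*4)/65) = -31666/(-3/5 + (-4/9 + 4/9)/65) = -31666/(-3/5 + (1/65)*0) = -31666/(-3/5 + 0) = -31666/(-3/5) = -31666*(-5/3) = 158330/3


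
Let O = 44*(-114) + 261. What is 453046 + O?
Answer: 448291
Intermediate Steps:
O = -4755 (O = -5016 + 261 = -4755)
453046 + O = 453046 - 4755 = 448291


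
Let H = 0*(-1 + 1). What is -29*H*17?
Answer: 0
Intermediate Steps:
H = 0 (H = 0*0 = 0)
-29*H*17 = -29*0*17 = 0*17 = 0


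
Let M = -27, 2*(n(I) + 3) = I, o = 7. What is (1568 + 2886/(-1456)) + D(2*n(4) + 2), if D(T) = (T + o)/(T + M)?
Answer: 2367427/1512 ≈ 1565.8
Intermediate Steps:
n(I) = -3 + I/2
D(T) = (7 + T)/(-27 + T) (D(T) = (T + 7)/(T - 27) = (7 + T)/(-27 + T))
(1568 + 2886/(-1456)) + D(2*n(4) + 2) = (1568 + 2886/(-1456)) + (7 + (2*(-3 + (½)*4) + 2))/(-27 + (2*(-3 + (½)*4) + 2)) = (1568 + 2886*(-1/1456)) + (7 + (2*(-3 + 2) + 2))/(-27 + (2*(-3 + 2) + 2)) = (1568 - 111/56) + (7 + (2*(-1) + 2))/(-27 + (2*(-1) + 2)) = 87697/56 + (7 + (-2 + 2))/(-27 + (-2 + 2)) = 87697/56 + (7 + 0)/(-27 + 0) = 87697/56 + 7/(-27) = 87697/56 - 1/27*7 = 87697/56 - 7/27 = 2367427/1512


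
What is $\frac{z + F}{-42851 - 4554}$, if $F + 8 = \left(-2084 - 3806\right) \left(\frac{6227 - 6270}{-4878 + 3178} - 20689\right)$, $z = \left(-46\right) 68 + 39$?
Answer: $- \frac{1090281257}{424150} \approx -2570.5$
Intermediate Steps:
$z = -3089$ ($z = -3128 + 39 = -3089$)
$F = \frac{20715869013}{170}$ ($F = -8 + \left(-2084 - 3806\right) \left(\frac{6227 - 6270}{-4878 + 3178} - 20689\right) = -8 - 5890 \left(- \frac{43}{-1700} - 20689\right) = -8 - 5890 \left(\left(-43\right) \left(- \frac{1}{1700}\right) - 20689\right) = -8 - 5890 \left(\frac{43}{1700} - 20689\right) = -8 - - \frac{20715870373}{170} = -8 + \frac{20715870373}{170} = \frac{20715869013}{170} \approx 1.2186 \cdot 10^{8}$)
$\frac{z + F}{-42851 - 4554} = \frac{-3089 + \frac{20715869013}{170}}{-42851 - 4554} = \frac{20715343883}{170 \left(-47405\right)} = \frac{20715343883}{170} \left(- \frac{1}{47405}\right) = - \frac{1090281257}{424150}$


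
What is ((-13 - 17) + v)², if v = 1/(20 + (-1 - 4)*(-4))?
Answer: 1437601/1600 ≈ 898.50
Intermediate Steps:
v = 1/40 (v = 1/(20 - 5*(-4)) = 1/(20 + 20) = 1/40 ≈ 0.025000)
((-13 - 17) + v)² = ((-13 - 17) + 1/40)² = (-30 + 1/40)² = (-1199/40)² = 1437601/1600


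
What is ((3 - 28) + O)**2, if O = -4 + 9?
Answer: 400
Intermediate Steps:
O = 5
((3 - 28) + O)**2 = ((3 - 28) + 5)**2 = (-25 + 5)**2 = (-20)**2 = 400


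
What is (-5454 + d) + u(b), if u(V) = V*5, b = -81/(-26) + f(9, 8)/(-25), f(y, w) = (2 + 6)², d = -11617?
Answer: -2218869/130 ≈ -17068.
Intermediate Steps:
f(y, w) = 64 (f(y, w) = 8² = 64)
b = 361/650 (b = -81/(-26) + 64/(-25) = -81*(-1/26) + 64*(-1/25) = 81/26 - 64/25 = 361/650 ≈ 0.55538)
u(V) = 5*V
(-5454 + d) + u(b) = (-5454 - 11617) + 5*(361/650) = -17071 + 361/130 = -2218869/130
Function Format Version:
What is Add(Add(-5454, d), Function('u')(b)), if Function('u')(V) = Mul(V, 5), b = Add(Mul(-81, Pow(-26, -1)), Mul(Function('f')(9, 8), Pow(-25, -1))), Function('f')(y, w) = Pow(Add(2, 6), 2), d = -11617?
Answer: Rational(-2218869, 130) ≈ -17068.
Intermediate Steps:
Function('f')(y, w) = 64 (Function('f')(y, w) = Pow(8, 2) = 64)
b = Rational(361, 650) (b = Add(Mul(-81, Pow(-26, -1)), Mul(64, Pow(-25, -1))) = Add(Mul(-81, Rational(-1, 26)), Mul(64, Rational(-1, 25))) = Add(Rational(81, 26), Rational(-64, 25)) = Rational(361, 650) ≈ 0.55538)
Function('u')(V) = Mul(5, V)
Add(Add(-5454, d), Function('u')(b)) = Add(Add(-5454, -11617), Mul(5, Rational(361, 650))) = Add(-17071, Rational(361, 130)) = Rational(-2218869, 130)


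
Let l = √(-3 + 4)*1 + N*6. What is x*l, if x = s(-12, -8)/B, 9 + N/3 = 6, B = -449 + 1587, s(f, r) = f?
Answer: 318/569 ≈ 0.55888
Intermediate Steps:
B = 1138
N = -9 (N = -27 + 3*6 = -27 + 18 = -9)
x = -6/569 (x = -12/1138 = -12*1/1138 = -6/569 ≈ -0.010545)
l = -53 (l = √(-3 + 4)*1 - 9*6 = √1*1 - 54 = 1*1 - 54 = 1 - 54 = -53)
x*l = -6/569*(-53) = 318/569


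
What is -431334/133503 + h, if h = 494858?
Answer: 22021532080/44501 ≈ 4.9486e+5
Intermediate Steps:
-431334/133503 + h = -431334/133503 + 494858 = -431334*1/133503 + 494858 = -143778/44501 + 494858 = 22021532080/44501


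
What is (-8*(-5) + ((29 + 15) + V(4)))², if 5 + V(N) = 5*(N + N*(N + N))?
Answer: 67081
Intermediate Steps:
V(N) = -5 + 5*N + 10*N² (V(N) = -5 + 5*(N + N*(N + N)) = -5 + 5*(N + N*(2*N)) = -5 + 5*(N + 2*N²) = -5 + (5*N + 10*N²) = -5 + 5*N + 10*N²)
(-8*(-5) + ((29 + 15) + V(4)))² = (-8*(-5) + ((29 + 15) + (-5 + 5*4 + 10*4²)))² = (40 + (44 + (-5 + 20 + 10*16)))² = (40 + (44 + (-5 + 20 + 160)))² = (40 + (44 + 175))² = (40 + 219)² = 259² = 67081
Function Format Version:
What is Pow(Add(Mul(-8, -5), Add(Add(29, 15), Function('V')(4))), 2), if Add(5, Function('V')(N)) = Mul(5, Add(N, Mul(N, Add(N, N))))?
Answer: 67081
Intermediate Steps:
Function('V')(N) = Add(-5, Mul(5, N), Mul(10, Pow(N, 2))) (Function('V')(N) = Add(-5, Mul(5, Add(N, Mul(N, Add(N, N))))) = Add(-5, Mul(5, Add(N, Mul(N, Mul(2, N))))) = Add(-5, Mul(5, Add(N, Mul(2, Pow(N, 2))))) = Add(-5, Add(Mul(5, N), Mul(10, Pow(N, 2)))) = Add(-5, Mul(5, N), Mul(10, Pow(N, 2))))
Pow(Add(Mul(-8, -5), Add(Add(29, 15), Function('V')(4))), 2) = Pow(Add(Mul(-8, -5), Add(Add(29, 15), Add(-5, Mul(5, 4), Mul(10, Pow(4, 2))))), 2) = Pow(Add(40, Add(44, Add(-5, 20, Mul(10, 16)))), 2) = Pow(Add(40, Add(44, Add(-5, 20, 160))), 2) = Pow(Add(40, Add(44, 175)), 2) = Pow(Add(40, 219), 2) = Pow(259, 2) = 67081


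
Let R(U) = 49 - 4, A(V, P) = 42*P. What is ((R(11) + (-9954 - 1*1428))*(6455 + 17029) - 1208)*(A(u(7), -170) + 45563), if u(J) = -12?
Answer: -10229713238668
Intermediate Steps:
R(U) = 45
((R(11) + (-9954 - 1*1428))*(6455 + 17029) - 1208)*(A(u(7), -170) + 45563) = ((45 + (-9954 - 1*1428))*(6455 + 17029) - 1208)*(42*(-170) + 45563) = ((45 + (-9954 - 1428))*23484 - 1208)*(-7140 + 45563) = ((45 - 11382)*23484 - 1208)*38423 = (-11337*23484 - 1208)*38423 = (-266238108 - 1208)*38423 = -266239316*38423 = -10229713238668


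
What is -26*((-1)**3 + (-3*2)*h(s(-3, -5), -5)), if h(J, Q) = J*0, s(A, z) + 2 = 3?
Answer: 26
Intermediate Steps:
s(A, z) = 1 (s(A, z) = -2 + 3 = 1)
h(J, Q) = 0
-26*((-1)**3 + (-3*2)*h(s(-3, -5), -5)) = -26*((-1)**3 - 3*2*0) = -26*(-1 - 6*0) = -26*(-1 + 0) = -26*(-1) = 26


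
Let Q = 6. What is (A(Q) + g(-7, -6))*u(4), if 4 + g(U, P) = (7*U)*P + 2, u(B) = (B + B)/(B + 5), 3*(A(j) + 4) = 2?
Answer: 6928/27 ≈ 256.59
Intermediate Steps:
A(j) = -10/3 (A(j) = -4 + (⅓)*2 = -4 + ⅔ = -10/3)
u(B) = 2*B/(5 + B) (u(B) = (2*B)/(5 + B) = 2*B/(5 + B))
g(U, P) = -2 + 7*P*U (g(U, P) = -4 + ((7*U)*P + 2) = -4 + (7*P*U + 2) = -4 + (2 + 7*P*U) = -2 + 7*P*U)
(A(Q) + g(-7, -6))*u(4) = (-10/3 + (-2 + 7*(-6)*(-7)))*(2*4/(5 + 4)) = (-10/3 + (-2 + 294))*(2*4/9) = (-10/3 + 292)*(2*4*(⅑)) = (866/3)*(8/9) = 6928/27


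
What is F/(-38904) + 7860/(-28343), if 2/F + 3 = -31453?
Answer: -4809393371977/17342574700416 ≈ -0.27732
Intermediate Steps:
F = -1/15728 (F = 2/(-3 - 31453) = 2/(-31456) = 2*(-1/31456) = -1/15728 ≈ -6.3581e-5)
F/(-38904) + 7860/(-28343) = -1/15728/(-38904) + 7860/(-28343) = -1/15728*(-1/38904) + 7860*(-1/28343) = 1/611882112 - 7860/28343 = -4809393371977/17342574700416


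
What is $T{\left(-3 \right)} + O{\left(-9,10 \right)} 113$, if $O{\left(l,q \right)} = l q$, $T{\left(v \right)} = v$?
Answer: $-10173$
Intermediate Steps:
$T{\left(-3 \right)} + O{\left(-9,10 \right)} 113 = -3 + \left(-9\right) 10 \cdot 113 = -3 - 10170 = -10173$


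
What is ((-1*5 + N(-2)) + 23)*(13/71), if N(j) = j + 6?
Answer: 286/71 ≈ 4.0282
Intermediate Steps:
N(j) = 6 + j
((-1*5 + N(-2)) + 23)*(13/71) = ((-1*5 + (6 - 2)) + 23)*(13/71) = ((-5 + 4) + 23)*(13*(1/71)) = (-1 + 23)*(13/71) = 22*(13/71) = 286/71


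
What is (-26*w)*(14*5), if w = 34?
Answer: -61880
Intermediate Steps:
(-26*w)*(14*5) = (-26*34)*(14*5) = -884*70 = -61880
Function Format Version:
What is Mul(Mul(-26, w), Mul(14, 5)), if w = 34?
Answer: -61880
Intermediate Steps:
Mul(Mul(-26, w), Mul(14, 5)) = Mul(Mul(-26, 34), Mul(14, 5)) = Mul(-884, 70) = -61880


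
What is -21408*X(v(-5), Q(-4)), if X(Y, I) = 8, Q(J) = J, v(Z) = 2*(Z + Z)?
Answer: -171264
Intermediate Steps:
v(Z) = 4*Z (v(Z) = 2*(2*Z) = 4*Z)
-21408*X(v(-5), Q(-4)) = -21408*8 = -171264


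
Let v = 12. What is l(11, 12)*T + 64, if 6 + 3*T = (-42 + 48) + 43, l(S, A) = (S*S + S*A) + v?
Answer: 11587/3 ≈ 3862.3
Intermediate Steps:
l(S, A) = 12 + S² + A*S (l(S, A) = (S*S + S*A) + 12 = (S² + A*S) + 12 = 12 + S² + A*S)
T = 43/3 (T = -2 + ((-42 + 48) + 43)/3 = -2 + (6 + 43)/3 = -2 + (⅓)*49 = -2 + 49/3 = 43/3 ≈ 14.333)
l(11, 12)*T + 64 = (12 + 11² + 12*11)*(43/3) + 64 = (12 + 121 + 132)*(43/3) + 64 = 265*(43/3) + 64 = 11395/3 + 64 = 11587/3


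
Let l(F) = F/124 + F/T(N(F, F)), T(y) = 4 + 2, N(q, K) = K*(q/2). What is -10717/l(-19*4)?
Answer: 996681/1235 ≈ 807.03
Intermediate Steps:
N(q, K) = K*q/2 (N(q, K) = K*(q*(½)) = K*(q/2) = K*q/2)
T(y) = 6
l(F) = 65*F/372 (l(F) = F/124 + F/6 = 65*F/372)
-10717/l(-19*4) = -10717/(65*(-19*4)/372) = -10717/((65/372)*(-76)) = -10717/(-1235/93) = -10717*(-93/1235) = 996681/1235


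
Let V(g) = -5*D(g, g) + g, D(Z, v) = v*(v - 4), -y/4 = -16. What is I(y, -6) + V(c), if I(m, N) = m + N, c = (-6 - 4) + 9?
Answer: 32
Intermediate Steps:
y = 64 (y = -4*(-16) = 64)
D(Z, v) = v*(-4 + v)
c = -1 (c = -10 + 9 = -1)
I(m, N) = N + m
V(g) = g - 5*g*(-4 + g) (V(g) = -5*g*(-4 + g) + g = g - 5*g*(-4 + g))
I(y, -6) + V(c) = (-6 + 64) - (21 - 5*(-1)) = 58 - (21 + 5) = 58 - 1*26 = 58 - 26 = 32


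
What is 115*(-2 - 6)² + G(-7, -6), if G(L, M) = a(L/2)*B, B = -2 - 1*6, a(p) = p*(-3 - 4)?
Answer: 7164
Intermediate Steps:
a(p) = -7*p (a(p) = p*(-7) = -7*p)
B = -8 (B = -2 - 6 = -8)
G(L, M) = 28*L (G(L, M) = -7*L/2*(-8) = 28*L)
115*(-2 - 6)² + G(-7, -6) = 115*(-2 - 6)² + 28*(-7) = 115*(-8)² - 196 = 115*64 - 196 = 7360 - 196 = 7164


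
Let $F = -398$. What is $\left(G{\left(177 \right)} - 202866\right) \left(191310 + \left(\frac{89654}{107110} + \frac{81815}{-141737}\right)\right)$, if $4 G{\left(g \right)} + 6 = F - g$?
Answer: $- \frac{58961920699665372454}{1518145007} \approx -3.8838 \cdot 10^{10}$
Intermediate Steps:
$G{\left(g \right)} = -101 - \frac{g}{4}$ ($G{\left(g \right)} = - \frac{3}{2} + \frac{-398 - g}{4} = - \frac{3}{2} - \left(\frac{199}{2} + \frac{g}{4}\right) = -101 - \frac{g}{4}$)
$\left(G{\left(177 \right)} - 202866\right) \left(191310 + \left(\frac{89654}{107110} + \frac{81815}{-141737}\right)\right) = \left(\left(-101 - \frac{177}{4}\right) - 202866\right) \left(191310 + \left(\frac{89654}{107110} + \frac{81815}{-141737}\right)\right) = \left(\left(-101 - \frac{177}{4}\right) - 202866\right) \left(191310 + \left(89654 \cdot \frac{1}{107110} + 81815 \left(- \frac{1}{141737}\right)\right)\right) = \left(- \frac{581}{4} - 202866\right) \left(191310 + \left(\frac{44827}{53555} - \frac{81815}{141737}\right)\right) = - \frac{812045 \left(191310 + \frac{1972042174}{7590725035}\right)}{4} = \left(- \frac{812045}{4}\right) \frac{1452183578488024}{7590725035} = - \frac{58961920699665372454}{1518145007}$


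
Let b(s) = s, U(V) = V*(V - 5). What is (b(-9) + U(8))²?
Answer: 225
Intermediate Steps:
U(V) = V*(-5 + V)
(b(-9) + U(8))² = (-9 + 8*(-5 + 8))² = (-9 + 8*3)² = (-9 + 24)² = 15² = 225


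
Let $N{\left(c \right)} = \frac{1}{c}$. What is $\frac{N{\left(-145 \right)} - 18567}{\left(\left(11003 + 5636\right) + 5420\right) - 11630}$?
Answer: $- \frac{2692216}{1512205} \approx -1.7803$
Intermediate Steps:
$\frac{N{\left(-145 \right)} - 18567}{\left(\left(11003 + 5636\right) + 5420\right) - 11630} = \frac{\frac{1}{-145} - 18567}{\left(\left(11003 + 5636\right) + 5420\right) - 11630} = \frac{- \frac{1}{145} - 18567}{\left(16639 + 5420\right) - 11630} = - \frac{2692216}{145 \left(22059 - 11630\right)} = - \frac{2692216}{145 \cdot 10429} = \left(- \frac{2692216}{145}\right) \frac{1}{10429} = - \frac{2692216}{1512205}$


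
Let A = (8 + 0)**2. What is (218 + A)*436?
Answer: 122952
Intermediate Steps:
A = 64 (A = 8**2 = 64)
(218 + A)*436 = (218 + 64)*436 = 282*436 = 122952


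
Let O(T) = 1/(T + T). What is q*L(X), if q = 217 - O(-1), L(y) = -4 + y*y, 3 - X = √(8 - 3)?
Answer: 2175 - 1305*√5 ≈ -743.07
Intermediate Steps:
O(T) = 1/(2*T)
X = 3 - √5 (X = 3 - √(8 - 3) = 3 - √5 ≈ 0.76393)
L(y) = -4 + y²
q = 435/2 (q = 217 - 1/(2*(-1)) = 217 - (-1)/2 = 217 - 1*(-½) = 217 + ½ = 435/2 ≈ 217.50)
q*L(X) = 435*(-4 + (3 - √5)²)/2 = -870 + 435*(3 - √5)²/2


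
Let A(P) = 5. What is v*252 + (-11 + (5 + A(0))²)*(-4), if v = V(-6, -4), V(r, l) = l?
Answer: -1364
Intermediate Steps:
v = -4
v*252 + (-11 + (5 + A(0))²)*(-4) = -4*252 + (-11 + (5 + 5)²)*(-4) = -1008 + (-11 + 10²)*(-4) = -1008 + (-11 + 100)*(-4) = -1008 + 89*(-4) = -1008 - 356 = -1364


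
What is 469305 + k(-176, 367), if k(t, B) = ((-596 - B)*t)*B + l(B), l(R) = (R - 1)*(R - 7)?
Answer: 62803161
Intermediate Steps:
l(R) = (-1 + R)*(-7 + R)
k(t, B) = 7 + B² - 8*B + B*t*(-596 - B) (k(t, B) = ((-596 - B)*t)*B + (7 + B² - 8*B) = (t*(-596 - B))*B + (7 + B² - 8*B) = B*t*(-596 - B) + (7 + B² - 8*B) = 7 + B² - 8*B + B*t*(-596 - B))
469305 + k(-176, 367) = 469305 + (7 + 367² - 8*367 - 1*(-176)*367² - 596*367*(-176)) = 469305 + (7 + 134689 - 2936 - 1*(-176)*134689 + 38496832) = 469305 + (7 + 134689 - 2936 + 23705264 + 38496832) = 469305 + 62333856 = 62803161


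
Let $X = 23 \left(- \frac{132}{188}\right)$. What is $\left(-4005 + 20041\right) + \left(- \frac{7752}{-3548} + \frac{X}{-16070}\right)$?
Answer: $\frac{10744658025533}{669942230} \approx 16038.0$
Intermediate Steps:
$X = - \frac{759}{47}$ ($X = 23 \left(\left(-132\right) \frac{1}{188}\right) = 23 \left(- \frac{33}{47}\right) = - \frac{759}{47} \approx -16.149$)
$\left(-4005 + 20041\right) + \left(- \frac{7752}{-3548} + \frac{X}{-16070}\right) = \left(-4005 + 20041\right) - \left(- \frac{1938}{887} - \frac{759}{755290}\right) = 16036 - - \frac{1464425253}{669942230} = 16036 + \left(\frac{1938}{887} + \frac{759}{755290}\right) = 16036 + \frac{1464425253}{669942230} = \frac{10744658025533}{669942230}$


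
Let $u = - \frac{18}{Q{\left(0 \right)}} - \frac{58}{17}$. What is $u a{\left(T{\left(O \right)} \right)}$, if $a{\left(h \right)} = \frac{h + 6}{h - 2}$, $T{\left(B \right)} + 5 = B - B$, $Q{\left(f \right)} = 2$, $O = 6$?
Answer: $\frac{211}{119} \approx 1.7731$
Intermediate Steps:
$T{\left(B \right)} = -5$ ($T{\left(B \right)} = -5 + \left(B - B\right) = -5 + 0 = -5$)
$a{\left(h \right)} = \frac{6 + h}{-2 + h}$
$u = - \frac{211}{17}$ ($u = - \frac{18}{2} - \frac{58}{17} = \left(-18\right) \frac{1}{2} - \frac{58}{17} = -9 - \frac{58}{17} = - \frac{211}{17} \approx -12.412$)
$u a{\left(T{\left(O \right)} \right)} = - \frac{211 \frac{6 - 5}{-2 - 5}}{17} = - \frac{211 \frac{1}{-7} \cdot 1}{17} = - \frac{211 \left(\left(- \frac{1}{7}\right) 1\right)}{17} = \left(- \frac{211}{17}\right) \left(- \frac{1}{7}\right) = \frac{211}{119}$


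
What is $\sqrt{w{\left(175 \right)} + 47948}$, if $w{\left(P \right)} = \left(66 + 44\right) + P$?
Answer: $\sqrt{48233} \approx 219.62$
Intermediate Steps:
$w{\left(P \right)} = 110 + P$
$\sqrt{w{\left(175 \right)} + 47948} = \sqrt{\left(110 + 175\right) + 47948} = \sqrt{285 + 47948} = \sqrt{48233}$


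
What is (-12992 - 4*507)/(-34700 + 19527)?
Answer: 15020/15173 ≈ 0.98992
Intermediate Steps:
(-12992 - 4*507)/(-34700 + 19527) = (-12992 - 2028)/(-15173) = -15020*(-1/15173) = 15020/15173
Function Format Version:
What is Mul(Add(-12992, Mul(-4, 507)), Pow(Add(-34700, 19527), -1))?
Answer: Rational(15020, 15173) ≈ 0.98992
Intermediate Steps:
Mul(Add(-12992, Mul(-4, 507)), Pow(Add(-34700, 19527), -1)) = Mul(Add(-12992, -2028), Pow(-15173, -1)) = Mul(-15020, Rational(-1, 15173)) = Rational(15020, 15173)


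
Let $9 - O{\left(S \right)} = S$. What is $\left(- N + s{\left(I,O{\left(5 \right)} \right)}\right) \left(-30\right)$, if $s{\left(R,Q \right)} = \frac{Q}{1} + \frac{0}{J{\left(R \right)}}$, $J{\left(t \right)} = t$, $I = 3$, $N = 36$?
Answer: $960$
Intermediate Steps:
$O{\left(S \right)} = 9 - S$
$s{\left(R,Q \right)} = Q$ ($s{\left(R,Q \right)} = \frac{Q}{1} + \frac{0}{R} = Q 1 + 0 = Q + 0 = Q$)
$\left(- N + s{\left(I,O{\left(5 \right)} \right)}\right) \left(-30\right) = \left(\left(-1\right) 36 + \left(9 - 5\right)\right) \left(-30\right) = \left(-36 + \left(9 - 5\right)\right) \left(-30\right) = \left(-36 + 4\right) \left(-30\right) = \left(-32\right) \left(-30\right) = 960$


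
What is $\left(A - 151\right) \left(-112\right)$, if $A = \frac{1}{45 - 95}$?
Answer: $\frac{422856}{25} \approx 16914.0$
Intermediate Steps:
$A = - \frac{1}{50}$ ($A = \frac{1}{-50} = - \frac{1}{50} \approx -0.02$)
$\left(A - 151\right) \left(-112\right) = \left(- \frac{1}{50} - 151\right) \left(-112\right) = \left(- \frac{7551}{50}\right) \left(-112\right) = \frac{422856}{25}$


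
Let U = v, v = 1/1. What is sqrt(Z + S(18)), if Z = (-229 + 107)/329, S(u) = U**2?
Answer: 3*sqrt(7567)/329 ≈ 0.79321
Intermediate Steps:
v = 1
U = 1
S(u) = 1 (S(u) = 1**2 = 1)
Z = -122/329 (Z = -122*1/329 = -122/329 ≈ -0.37082)
sqrt(Z + S(18)) = sqrt(-122/329 + 1) = sqrt(207/329) = 3*sqrt(7567)/329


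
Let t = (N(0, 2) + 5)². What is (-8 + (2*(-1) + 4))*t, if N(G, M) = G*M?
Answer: -150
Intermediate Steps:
t = 25 (t = (0*2 + 5)² = (0 + 5)² = 5² = 25)
(-8 + (2*(-1) + 4))*t = (-8 + (2*(-1) + 4))*25 = (-8 + (-2 + 4))*25 = (-8 + 2)*25 = -6*25 = -150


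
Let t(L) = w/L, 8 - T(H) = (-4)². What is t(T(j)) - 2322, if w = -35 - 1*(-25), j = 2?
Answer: -9283/4 ≈ -2320.8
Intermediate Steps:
w = -10 (w = -35 + 25 = -10)
T(H) = -8 (T(H) = 8 - 1*(-4)² = 8 - 1*16 = 8 - 16 = -8)
t(L) = -10/L
t(T(j)) - 2322 = -10/(-8) - 2322 = -10*(-⅛) - 2322 = 5/4 - 2322 = -9283/4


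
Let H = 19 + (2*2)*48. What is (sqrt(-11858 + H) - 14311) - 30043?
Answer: -44354 + I*sqrt(11647) ≈ -44354.0 + 107.92*I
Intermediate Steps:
H = 211 (H = 19 + 4*48 = 19 + 192 = 211)
(sqrt(-11858 + H) - 14311) - 30043 = (sqrt(-11858 + 211) - 14311) - 30043 = (sqrt(-11647) - 14311) - 30043 = (I*sqrt(11647) - 14311) - 30043 = (-14311 + I*sqrt(11647)) - 30043 = -44354 + I*sqrt(11647)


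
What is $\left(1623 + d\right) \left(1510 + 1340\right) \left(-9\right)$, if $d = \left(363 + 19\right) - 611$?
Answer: $-35756100$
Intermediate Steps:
$d = -229$ ($d = 382 - 611 = -229$)
$\left(1623 + d\right) \left(1510 + 1340\right) \left(-9\right) = \left(1623 - 229\right) \left(1510 + 1340\right) \left(-9\right) = 1394 \cdot 2850 \left(-9\right) = 3972900 \left(-9\right) = -35756100$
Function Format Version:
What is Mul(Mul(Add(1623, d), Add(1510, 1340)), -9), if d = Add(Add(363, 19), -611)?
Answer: -35756100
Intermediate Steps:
d = -229 (d = Add(382, -611) = -229)
Mul(Mul(Add(1623, d), Add(1510, 1340)), -9) = Mul(Mul(Add(1623, -229), Add(1510, 1340)), -9) = Mul(Mul(1394, 2850), -9) = Mul(3972900, -9) = -35756100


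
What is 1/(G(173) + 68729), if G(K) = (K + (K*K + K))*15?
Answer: 1/522854 ≈ 1.9126e-6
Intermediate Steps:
G(K) = 15*K² + 30*K (G(K) = (K + (K² + K))*15 = (K + (K + K²))*15 = (K² + 2*K)*15 = 15*K² + 30*K)
1/(G(173) + 68729) = 1/(15*173*(2 + 173) + 68729) = 1/(15*173*175 + 68729) = 1/(454125 + 68729) = 1/522854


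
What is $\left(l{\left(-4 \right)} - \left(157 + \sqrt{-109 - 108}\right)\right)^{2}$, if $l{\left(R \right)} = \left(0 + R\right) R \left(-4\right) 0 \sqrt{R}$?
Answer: $\left(157 + i \sqrt{217}\right)^{2} \approx 24432.0 + 4625.5 i$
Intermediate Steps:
$l{\left(R \right)} = 0$ ($l{\left(R \right)} = R - 4 R 0 \sqrt{R} = R 0 \sqrt{R} = R 0 = 0$)
$\left(l{\left(-4 \right)} - \left(157 + \sqrt{-109 - 108}\right)\right)^{2} = \left(0 - \left(157 + \sqrt{-109 - 108}\right)\right)^{2} = \left(0 - \left(157 + \sqrt{-217}\right)\right)^{2} = \left(0 - \left(157 + i \sqrt{217}\right)\right)^{2} = \left(-157 - i \sqrt{217}\right)^{2}$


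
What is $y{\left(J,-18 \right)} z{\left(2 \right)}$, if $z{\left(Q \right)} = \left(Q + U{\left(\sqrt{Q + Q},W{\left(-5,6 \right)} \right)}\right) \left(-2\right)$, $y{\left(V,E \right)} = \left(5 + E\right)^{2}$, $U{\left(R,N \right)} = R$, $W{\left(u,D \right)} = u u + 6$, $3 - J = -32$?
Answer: $-1352$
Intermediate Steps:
$J = 35$ ($J = 3 - -32 = 3 + 32 = 35$)
$W{\left(u,D \right)} = 6 + u^{2}$ ($W{\left(u,D \right)} = u^{2} + 6 = 6 + u^{2}$)
$z{\left(Q \right)} = - 2 Q - 2 \sqrt{2} \sqrt{Q}$ ($z{\left(Q \right)} = \left(Q + \sqrt{Q + Q}\right) \left(-2\right) = \left(Q + \sqrt{2 Q}\right) \left(-2\right) = \left(Q + \sqrt{2} \sqrt{Q}\right) \left(-2\right) = - 2 Q - 2 \sqrt{2} \sqrt{Q}$)
$y{\left(J,-18 \right)} z{\left(2 \right)} = \left(5 - 18\right)^{2} \left(\left(-2\right) 2 - 2 \sqrt{2} \sqrt{2}\right) = \left(-13\right)^{2} \left(-4 - 4\right) = 169 \left(-8\right) = -1352$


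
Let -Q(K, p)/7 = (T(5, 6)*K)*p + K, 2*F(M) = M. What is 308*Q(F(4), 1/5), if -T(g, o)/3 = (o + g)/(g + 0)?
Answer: 34496/25 ≈ 1379.8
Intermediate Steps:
F(M) = M/2
T(g, o) = -3*(g + o)/g (T(g, o) = -3*(o + g)/(g + 0) = -3*(g + o)/g)
Q(K, p) = -7*K + 231*K*p/5 (Q(K, p) = -7*(((-3 - 3*6/5)*K)*p + K) = -7*(((-3 - 3*6*⅕)*K)*p + K) = -7*(((-3 - 18/5)*K)*p + K) = -7*((-33*K/5)*p + K) = -7*(-33*K*p/5 + K) = -7*(K - 33*K*p/5) = -7*K + 231*K*p/5)
308*Q(F(4), 1/5) = 308*(7*((½)*4)*(-5 + 33/5)/5) = 308*((7/5)*2*(-5 + 33*(⅕))) = 308*((7/5)*2*(-5 + 33/5)) = 308*((7/5)*2*(8/5)) = 308*(112/25) = 34496/25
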